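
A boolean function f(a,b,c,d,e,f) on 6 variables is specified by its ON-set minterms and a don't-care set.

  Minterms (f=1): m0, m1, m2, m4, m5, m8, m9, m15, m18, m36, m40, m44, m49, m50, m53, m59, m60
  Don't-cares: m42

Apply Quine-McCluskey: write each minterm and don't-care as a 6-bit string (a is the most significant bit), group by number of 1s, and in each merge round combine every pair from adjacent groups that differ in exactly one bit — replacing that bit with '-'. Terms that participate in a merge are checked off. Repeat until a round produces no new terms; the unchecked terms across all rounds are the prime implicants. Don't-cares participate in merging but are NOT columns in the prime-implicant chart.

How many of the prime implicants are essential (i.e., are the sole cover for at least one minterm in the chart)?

Round 0: 000000✓ 000001✓ 000010✓ 000100✓ 000101✓ 001000✓ 001001✓ 001111 010010✓ 100100✓ 101000✓ 101010✓ 101100✓ 110001✓ 110010✓ 110101✓ 111011 111100✓
Round 1: -00100 -01000 -10010 0-0010 00-000✓ 00-001✓ 000-00✓ 000-01✓ 0000-0 00000-✓ 00010-✓ 00100-✓ 1-1100 10-100 101-00 1010-0 110-01
Round 2: 00-00- 000-0-
PIs = {-00100, -01000, -10010, 0-0010, 00-00-, 000-0-, 0000-0, 001111, 1-1100, 10-100, 101-00, 1010-0, 110-01, 111011}
Coverage chart:
  m0: 00-00-,000-0-,0000-0
  m1: 00-00-,000-0-
  m2: 0-0010,0000-0
  m4: -00100,000-0-
  m5: 000-0- ←essential
  m8: -01000,00-00-
  m9: 00-00- ←essential
  m15: 001111 ←essential
  m18: -10010,0-0010
  m36: -00100,10-100
  m40: -01000,101-00,1010-0
  m44: 1-1100,10-100,101-00
  m49: 110-01 ←essential
  m50: -10010 ←essential
  m53: 110-01 ←essential
  m59: 111011 ←essential
  m60: 1-1100 ←essential
Essential: -10010, 00-00-, 000-0-, 001111, 1-1100, 110-01, 111011

7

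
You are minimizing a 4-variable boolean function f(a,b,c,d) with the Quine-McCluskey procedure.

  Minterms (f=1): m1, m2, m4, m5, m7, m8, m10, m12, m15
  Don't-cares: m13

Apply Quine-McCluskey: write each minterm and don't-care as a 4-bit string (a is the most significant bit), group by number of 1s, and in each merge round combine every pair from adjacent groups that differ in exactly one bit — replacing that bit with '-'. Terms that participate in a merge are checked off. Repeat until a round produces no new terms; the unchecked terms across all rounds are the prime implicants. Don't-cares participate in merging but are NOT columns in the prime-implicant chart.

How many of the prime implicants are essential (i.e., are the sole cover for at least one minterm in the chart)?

[col 0] 0001*, 0010*, 0100*, 0101*, 0111*, 1000*, 1010*, 1100*, 1101*, 1111*
[col 1] -010, -100*, -101*, -111*, 0-01, 01-1*, 010-*, 1-00, 10-0, 11-1*, 110-*
[col 2] -1-1, -10-
Prime implicants: -010, -1-1, -10-, 0-01, 1-00, 10-0
PI chart (minterm → PIs covering it):
  1 | 0-01  (sole → essential)
  2 | -010  (sole → essential)
  4 | -10-  (sole → essential)
  5 | -1-1,-10-,0-01
  7 | -1-1  (sole → essential)
  8 | 1-00,10-0
  10 | -010,10-0
  12 | -10-,1-00
  15 | -1-1  (sole → essential)
Essential prime implicants: -010, -1-1, -10-, 0-01

4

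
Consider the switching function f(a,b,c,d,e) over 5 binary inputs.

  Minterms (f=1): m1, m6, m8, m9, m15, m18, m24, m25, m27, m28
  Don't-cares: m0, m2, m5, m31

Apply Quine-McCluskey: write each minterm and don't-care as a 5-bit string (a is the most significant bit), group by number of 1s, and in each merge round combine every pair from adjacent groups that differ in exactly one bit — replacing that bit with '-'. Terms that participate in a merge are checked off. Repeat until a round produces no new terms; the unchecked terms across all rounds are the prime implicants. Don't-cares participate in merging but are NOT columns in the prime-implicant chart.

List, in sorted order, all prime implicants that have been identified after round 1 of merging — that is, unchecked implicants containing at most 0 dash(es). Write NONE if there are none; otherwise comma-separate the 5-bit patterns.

Round 0: 00000✓ 00001✓ 00010✓ 00101✓ 00110✓ 01000✓ 01001✓ 01111✓ 10010✓ 11000✓ 11001✓ 11011✓ 11100✓ 11111✓
Round 1: -0010 -1000✓ -1001✓ -1111 0-000✓ 0-001✓ 00-01 00-10 000-0 0000-✓ 0100-✓ 11-00 11-11 110-1 1100-✓
Round 2: -100- 0-00-
PIs = {-0010, -100-, -1111, 0-00-, 00-01, 00-10, 000-0, 11-00, 11-11, 110-1}

NONE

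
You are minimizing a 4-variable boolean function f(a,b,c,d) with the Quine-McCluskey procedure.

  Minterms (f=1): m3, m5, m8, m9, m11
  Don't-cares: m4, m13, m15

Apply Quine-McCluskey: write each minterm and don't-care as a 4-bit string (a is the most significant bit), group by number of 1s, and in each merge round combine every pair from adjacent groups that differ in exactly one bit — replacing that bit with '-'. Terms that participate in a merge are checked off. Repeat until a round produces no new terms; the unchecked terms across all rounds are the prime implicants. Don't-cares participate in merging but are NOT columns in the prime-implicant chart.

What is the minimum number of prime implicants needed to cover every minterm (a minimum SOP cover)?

size-2^0 implicants → 0011(✓)  0100(✓)  0101(✓)  1000(✓)  1001(✓)  1011(✓)  1101(✓)  1111(✓)
size-2^1 implicants → -011  -101  010-  1-01(✓)  1-11(✓)  10-1(✓)  100-  11-1(✓)
size-2^2 implicants → 1--1
Unchecked terms (primes): -011, -101, 010-, 1--1, 100-
Minterm coverage:
  m3 ⊆ -011 [E]
  m5 ⊆ -101,010-
  m8 ⊆ 100- [E]
  m9 ⊆ 1--1,100-
  m11 ⊆ -011,1--1
E = {-011, 100-}
Petrick residual → -101
Cover = b'cd + bc'd + ab'c'  |cover|=3

3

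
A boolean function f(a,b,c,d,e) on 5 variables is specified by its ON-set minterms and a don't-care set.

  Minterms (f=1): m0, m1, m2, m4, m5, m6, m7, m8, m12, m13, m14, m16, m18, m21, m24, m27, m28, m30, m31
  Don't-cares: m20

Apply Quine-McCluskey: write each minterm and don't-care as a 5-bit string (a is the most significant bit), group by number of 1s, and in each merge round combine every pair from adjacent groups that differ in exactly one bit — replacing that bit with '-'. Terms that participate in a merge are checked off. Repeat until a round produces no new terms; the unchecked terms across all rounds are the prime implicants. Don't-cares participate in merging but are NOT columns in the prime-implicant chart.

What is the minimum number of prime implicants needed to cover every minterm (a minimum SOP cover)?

8

size-2^0 implicants → 00000(✓)  00001(✓)  00010(✓)  00100(✓)  00101(✓)  00110(✓)  00111(✓)  01000(✓)  01100(✓)  01101(✓)  01110(✓)  10000(✓)  10010(✓)  10100(✓)  10101(✓)  11000(✓)  11011(✓)  11100(✓)  11110(✓)  11111(✓)
size-2^1 implicants → -0000(✓)  -0010(✓)  -0100(✓)  -0101(✓)  -1000(✓)  -1100(✓)  -1110(✓)  0-000(✓)  0-100(✓)  0-101(✓)  0-110(✓)  00-00(✓)  00-01(✓)  00-10(✓)  000-0(✓)  0000-(✓)  001-0(✓)  001-1(✓)  0010-(✓)  0011-(✓)  01-00(✓)  011-0(✓)  0110-(✓)  1-000(✓)  1-100(✓)  10-00(✓)  100-0(✓)  1010-(✓)  11-00(✓)  11-11  111-0(✓)  1111-
size-2^2 implicants → --000(✓)  --100(✓)  -0-00(✓)  -00-0  -010-  -1-00(✓)  -11-0  0--00(✓)  0-1-0  0-10-  00--0  00-0-  001--  1--00(✓)
size-2^3 implicants → ---00
Unchecked terms (primes): ---00, -00-0, -010-, -11-0, 0-1-0, 0-10-, 00--0, 00-0-, 001--, 11-11, 1111-
Minterm coverage:
  m0 ⊆ ---00,-00-0,00--0,00-0-
  m1 ⊆ 00-0- [E]
  m2 ⊆ -00-0,00--0
  m4 ⊆ ---00,-010-,0-1-0,0-10-,00--0,00-0-,001--
  m5 ⊆ -010-,0-10-,00-0-,001--
  m6 ⊆ 0-1-0,00--0,001--
  m7 ⊆ 001-- [E]
  m8 ⊆ ---00 [E]
  m12 ⊆ ---00,-11-0,0-1-0,0-10-
  m13 ⊆ 0-10- [E]
  m14 ⊆ -11-0,0-1-0
  m16 ⊆ ---00,-00-0
  m18 ⊆ -00-0 [E]
  m21 ⊆ -010- [E]
  m24 ⊆ ---00 [E]
  m27 ⊆ 11-11 [E]
  m28 ⊆ ---00,-11-0
  m30 ⊆ -11-0,1111-
  m31 ⊆ 11-11,1111-
E = {---00, -00-0, -010-, 0-10-, 00-0-, 001--, 11-11}
Petrick residual → -11-0
Cover = d'e' + b'c'e' + b'cd' + bce' + a'cd' + a'b'd' + a'b'c + abde  |cover|=8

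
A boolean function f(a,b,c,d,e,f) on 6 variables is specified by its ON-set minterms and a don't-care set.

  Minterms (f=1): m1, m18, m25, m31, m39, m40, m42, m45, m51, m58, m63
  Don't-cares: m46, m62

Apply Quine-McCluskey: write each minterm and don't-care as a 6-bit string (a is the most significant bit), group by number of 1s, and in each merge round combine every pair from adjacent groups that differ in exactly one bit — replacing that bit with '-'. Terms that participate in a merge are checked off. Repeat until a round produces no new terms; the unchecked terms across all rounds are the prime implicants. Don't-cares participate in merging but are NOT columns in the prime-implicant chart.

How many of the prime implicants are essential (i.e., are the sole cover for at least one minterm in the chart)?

[col 0] 000001, 010010, 011001, 011111*, 100111, 101000*, 101010*, 101101, 101110*, 110011, 111010*, 111110*, 111111*
[col 1] -11111, 1-1010*, 1-1110*, 101-10*, 1010-0, 111-10*, 11111-
[col 2] 1-1-10
Prime implicants: -11111, 000001, 010010, 011001, 1-1-10, 100111, 1010-0, 101101, 110011, 11111-
PI chart (minterm → PIs covering it):
  1 | 000001  (sole → essential)
  18 | 010010  (sole → essential)
  25 | 011001  (sole → essential)
  31 | -11111  (sole → essential)
  39 | 100111  (sole → essential)
  40 | 1010-0  (sole → essential)
  42 | 1-1-10,1010-0
  45 | 101101  (sole → essential)
  51 | 110011  (sole → essential)
  58 | 1-1-10  (sole → essential)
  63 | -11111,11111-
Essential prime implicants: -11111, 000001, 010010, 011001, 1-1-10, 100111, 1010-0, 101101, 110011

9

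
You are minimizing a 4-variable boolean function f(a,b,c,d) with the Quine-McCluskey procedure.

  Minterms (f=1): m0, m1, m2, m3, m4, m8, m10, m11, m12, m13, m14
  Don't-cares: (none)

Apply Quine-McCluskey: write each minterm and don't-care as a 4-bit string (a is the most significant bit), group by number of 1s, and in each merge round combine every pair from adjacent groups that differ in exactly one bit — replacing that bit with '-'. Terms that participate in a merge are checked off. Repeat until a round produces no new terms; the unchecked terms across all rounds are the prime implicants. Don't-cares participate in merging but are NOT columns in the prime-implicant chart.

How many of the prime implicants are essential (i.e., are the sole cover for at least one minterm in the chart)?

Round 0: 0000✓ 0001✓ 0010✓ 0011✓ 0100✓ 1000✓ 1010✓ 1011✓ 1100✓ 1101✓ 1110✓
Round 1: -000✓ -010✓ -011✓ -100✓ 0-00✓ 00-0✓ 00-1✓ 000-✓ 001-✓ 1-00✓ 1-10✓ 10-0✓ 101-✓ 11-0✓ 110-
Round 2: --00 -0-0 -01- 00-- 1--0
PIs = {--00, -0-0, -01-, 00--, 1--0, 110-}
Coverage chart:
  m0: --00,-0-0,00--
  m1: 00-- ←essential
  m2: -0-0,-01-,00--
  m3: -01-,00--
  m4: --00 ←essential
  m8: --00,-0-0,1--0
  m10: -0-0,-01-,1--0
  m11: -01- ←essential
  m12: --00,1--0,110-
  m13: 110- ←essential
  m14: 1--0 ←essential
Essential: --00, -01-, 00--, 1--0, 110-

5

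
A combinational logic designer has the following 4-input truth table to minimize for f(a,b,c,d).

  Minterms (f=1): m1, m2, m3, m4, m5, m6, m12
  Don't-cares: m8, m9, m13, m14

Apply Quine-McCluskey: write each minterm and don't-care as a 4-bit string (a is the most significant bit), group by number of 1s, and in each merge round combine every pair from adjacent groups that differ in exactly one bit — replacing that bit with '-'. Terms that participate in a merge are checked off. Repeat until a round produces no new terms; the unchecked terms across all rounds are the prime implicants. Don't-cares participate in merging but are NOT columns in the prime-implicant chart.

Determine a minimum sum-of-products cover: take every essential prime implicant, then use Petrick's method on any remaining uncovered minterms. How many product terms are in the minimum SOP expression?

3

[col 0] 0001*, 0010*, 0011*, 0100*, 0101*, 0110*, 1000*, 1001*, 1100*, 1101*, 1110*
[col 1] -001*, -100*, -101*, -110*, 0-01*, 0-10, 00-1, 001-, 01-0*, 010-*, 1-00*, 1-01*, 100-*, 11-0*, 110-*
[col 2] --01, -1-0, -10-, 1-0-
Prime implicants: --01, -1-0, -10-, 0-10, 00-1, 001-, 1-0-
PI chart (minterm → PIs covering it):
  1 | --01,00-1
  2 | 0-10,001-
  3 | 00-1,001-
  4 | -1-0,-10-
  5 | --01,-10-
  6 | -1-0,0-10
  12 | -1-0,-10-,1-0-
(no essential prime implicants)
Petrick residual → --01, -1-0, 001-
Minimum SOP uses 3 PIs: c'd + bd' + a'b'c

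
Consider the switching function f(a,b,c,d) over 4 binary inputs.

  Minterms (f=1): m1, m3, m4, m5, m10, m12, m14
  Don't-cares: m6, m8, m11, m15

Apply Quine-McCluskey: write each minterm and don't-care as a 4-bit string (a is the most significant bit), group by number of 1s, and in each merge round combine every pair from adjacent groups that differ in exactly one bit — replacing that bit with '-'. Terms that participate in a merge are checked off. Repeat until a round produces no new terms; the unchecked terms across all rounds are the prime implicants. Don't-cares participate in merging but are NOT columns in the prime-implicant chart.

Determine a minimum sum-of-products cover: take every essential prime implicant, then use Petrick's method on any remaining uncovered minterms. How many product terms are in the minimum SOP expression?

3

[col 0] 0001*, 0011*, 0100*, 0101*, 0110*, 1000*, 1010*, 1011*, 1100*, 1110*, 1111*
[col 1] -011, -100*, -110*, 0-01, 00-1, 01-0*, 010-, 1-00*, 1-10*, 1-11*, 10-0*, 101-*, 11-0*, 111-*
[col 2] -1-0, 1--0, 1-1-
Prime implicants: -011, -1-0, 0-01, 00-1, 010-, 1--0, 1-1-
PI chart (minterm → PIs covering it):
  1 | 0-01,00-1
  3 | -011,00-1
  4 | -1-0,010-
  5 | 0-01,010-
  10 | 1--0,1-1-
  12 | -1-0,1--0
  14 | -1-0,1--0,1-1-
(no essential prime implicants)
Petrick residual → 00-1, 010-, 1--0
Minimum SOP uses 3 PIs: a'b'd + a'bc' + ad'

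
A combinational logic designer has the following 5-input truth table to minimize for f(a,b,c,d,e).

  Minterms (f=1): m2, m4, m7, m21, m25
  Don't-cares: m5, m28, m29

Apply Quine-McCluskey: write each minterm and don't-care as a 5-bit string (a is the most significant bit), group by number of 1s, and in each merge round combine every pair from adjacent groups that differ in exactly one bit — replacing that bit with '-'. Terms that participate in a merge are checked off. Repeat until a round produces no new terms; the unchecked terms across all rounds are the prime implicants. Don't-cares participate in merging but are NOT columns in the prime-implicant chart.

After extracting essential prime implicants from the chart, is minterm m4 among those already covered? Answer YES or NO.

YES

[col 0] 00010, 00100*, 00101*, 00111*, 10101*, 11001*, 11100*, 11101*
[col 1] -0101, 001-1, 0010-, 1-101, 11-01, 1110-
Prime implicants: -0101, 00010, 001-1, 0010-, 1-101, 11-01, 1110-
PI chart (minterm → PIs covering it):
  2 | 00010  (sole → essential)
  4 | 0010-  (sole → essential)
  7 | 001-1  (sole → essential)
  21 | -0101,1-101
  25 | 11-01  (sole → essential)
Essential prime implicants: 00010, 001-1, 0010-, 11-01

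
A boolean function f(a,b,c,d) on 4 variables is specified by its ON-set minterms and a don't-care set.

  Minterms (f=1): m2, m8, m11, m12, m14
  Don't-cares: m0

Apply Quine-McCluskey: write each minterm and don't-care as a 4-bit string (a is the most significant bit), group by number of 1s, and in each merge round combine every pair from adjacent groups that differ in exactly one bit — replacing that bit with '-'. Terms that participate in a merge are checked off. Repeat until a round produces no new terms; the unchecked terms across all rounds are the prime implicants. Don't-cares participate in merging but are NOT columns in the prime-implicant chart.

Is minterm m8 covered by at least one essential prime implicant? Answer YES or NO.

NO

Round 0: 0000✓ 0010✓ 1000✓ 1011 1100✓ 1110✓
Round 1: -000 00-0 1-00 11-0
PIs = {-000, 00-0, 1-00, 1011, 11-0}
Coverage chart:
  m2: 00-0 ←essential
  m8: -000,1-00
  m11: 1011 ←essential
  m12: 1-00,11-0
  m14: 11-0 ←essential
Essential: 00-0, 1011, 11-0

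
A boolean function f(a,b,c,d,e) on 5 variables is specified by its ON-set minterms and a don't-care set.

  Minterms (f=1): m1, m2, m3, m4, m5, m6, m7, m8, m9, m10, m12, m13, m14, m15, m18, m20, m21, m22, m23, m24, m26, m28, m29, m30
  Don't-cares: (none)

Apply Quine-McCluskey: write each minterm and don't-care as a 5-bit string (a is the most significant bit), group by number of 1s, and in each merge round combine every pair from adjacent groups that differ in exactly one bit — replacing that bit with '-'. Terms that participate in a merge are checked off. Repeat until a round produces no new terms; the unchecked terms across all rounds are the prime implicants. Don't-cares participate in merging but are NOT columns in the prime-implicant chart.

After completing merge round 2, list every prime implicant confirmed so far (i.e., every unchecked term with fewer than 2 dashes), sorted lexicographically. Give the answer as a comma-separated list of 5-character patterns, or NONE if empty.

Round 0: 00001✓ 00010✓ 00011✓ 00100✓ 00101✓ 00110✓ 00111✓ 01000✓ 01001✓ 01010✓ 01100✓ 01101✓ 01110✓ 01111✓ 10010✓ 10100✓ 10101✓ 10110✓ 10111✓ 11000✓ 11010✓ 11100✓ 11101✓ 11110✓
Round 1: -0010✓ -0100✓ -0101✓ -0110✓ -0111✓ -1000✓ -1010✓ -1100✓ -1101✓ -1110✓ 0-001✓ 0-010✓ 0-100✓ 0-101✓ 0-110✓ 0-111✓ 00-01✓ 00-10✓ 00-11✓ 000-1✓ 0001-✓ 001-0✓ 001-1✓ 0010-✓ 0011-✓ 01-00✓ 01-01✓ 01-10✓ 010-0✓ 0100-✓ 011-0✓ 011-1✓ 0110-✓ 0111-✓ 1-010✓ 1-100✓ 1-101✓ 1-110✓ 10-10✓ 101-0✓ 101-1✓ 1010-✓ 1011-✓ 11-00✓ 11-10✓ 110-0✓ 111-0✓ 1110-✓
Round 2: --010✓ --100✓ --101✓ --110✓ -0-10✓ -01-0✓ -01-1✓ -010-✓ -011-✓ -1-00✓ -1-10✓ -10-0✓ -11-0✓ -110-✓ 0--01 0--10✓ 0-1-0✓ 0-1-1✓ 0-10-✓ 0-11-✓ 00--1 00-1- 001--✓ 01--0✓ 01-0- 011--✓ 1--10✓ 1-1-0✓ 1-10-✓ 101--✓ 11--0✓
Round 3: ---10 --1-0 --10- -01-- -1--0 0-1--
PIs = {---10, --1-0, --10-, -01--, -1--0, 0--01, 0-1--, 00--1, 00-1-, 01-0-}

NONE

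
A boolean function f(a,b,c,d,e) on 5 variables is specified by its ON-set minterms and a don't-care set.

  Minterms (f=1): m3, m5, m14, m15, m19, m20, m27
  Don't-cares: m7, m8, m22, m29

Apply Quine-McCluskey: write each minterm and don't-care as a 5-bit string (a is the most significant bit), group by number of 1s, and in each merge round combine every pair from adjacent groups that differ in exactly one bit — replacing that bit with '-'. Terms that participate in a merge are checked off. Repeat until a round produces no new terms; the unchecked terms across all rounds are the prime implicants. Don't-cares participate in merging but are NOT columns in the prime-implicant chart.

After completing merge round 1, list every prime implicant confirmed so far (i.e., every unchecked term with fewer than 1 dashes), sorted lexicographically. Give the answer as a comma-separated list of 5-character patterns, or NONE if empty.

01000, 11101

size-2^0 implicants → 00011(✓)  00101(✓)  00111(✓)  01000  01110(✓)  01111(✓)  10011(✓)  10100(✓)  10110(✓)  11011(✓)  11101
size-2^1 implicants → -0011  0-111  00-11  001-1  0111-  1-011  101-0
Unchecked terms (primes): -0011, 0-111, 00-11, 001-1, 01000, 0111-, 1-011, 101-0, 11101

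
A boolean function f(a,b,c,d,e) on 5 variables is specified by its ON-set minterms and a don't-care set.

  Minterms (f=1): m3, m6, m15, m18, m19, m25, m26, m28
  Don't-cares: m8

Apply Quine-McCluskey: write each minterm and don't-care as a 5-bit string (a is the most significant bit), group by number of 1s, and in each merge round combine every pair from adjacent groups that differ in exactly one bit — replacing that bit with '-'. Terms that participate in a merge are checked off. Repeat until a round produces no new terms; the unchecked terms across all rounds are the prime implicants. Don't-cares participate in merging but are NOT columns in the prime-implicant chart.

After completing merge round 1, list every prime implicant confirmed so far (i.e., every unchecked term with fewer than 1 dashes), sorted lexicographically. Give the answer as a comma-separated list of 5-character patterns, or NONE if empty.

00110, 01000, 01111, 11001, 11100

[col 0] 00011*, 00110, 01000, 01111, 10010*, 10011*, 11001, 11010*, 11100
[col 1] -0011, 1-010, 1001-
Prime implicants: -0011, 00110, 01000, 01111, 1-010, 1001-, 11001, 11100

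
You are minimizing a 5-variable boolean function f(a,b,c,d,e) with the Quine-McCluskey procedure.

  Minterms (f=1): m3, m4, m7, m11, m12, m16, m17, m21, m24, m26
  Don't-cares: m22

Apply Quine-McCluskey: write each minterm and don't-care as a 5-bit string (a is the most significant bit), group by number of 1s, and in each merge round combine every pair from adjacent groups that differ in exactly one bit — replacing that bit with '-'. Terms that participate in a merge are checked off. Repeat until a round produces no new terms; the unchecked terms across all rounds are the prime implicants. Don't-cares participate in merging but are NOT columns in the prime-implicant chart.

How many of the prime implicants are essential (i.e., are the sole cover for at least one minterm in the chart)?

size-2^0 implicants → 00011(✓)  00100(✓)  00111(✓)  01011(✓)  01100(✓)  10000(✓)  10001(✓)  10101(✓)  10110  11000(✓)  11010(✓)
size-2^1 implicants → 0-011  0-100  00-11  1-000  10-01  1000-  110-0
Unchecked terms (primes): 0-011, 0-100, 00-11, 1-000, 10-01, 1000-, 10110, 110-0
Minterm coverage:
  m3 ⊆ 0-011,00-11
  m4 ⊆ 0-100 [E]
  m7 ⊆ 00-11 [E]
  m11 ⊆ 0-011 [E]
  m12 ⊆ 0-100 [E]
  m16 ⊆ 1-000,1000-
  m17 ⊆ 10-01,1000-
  m21 ⊆ 10-01 [E]
  m24 ⊆ 1-000,110-0
  m26 ⊆ 110-0 [E]
E = {0-011, 0-100, 00-11, 10-01, 110-0}

5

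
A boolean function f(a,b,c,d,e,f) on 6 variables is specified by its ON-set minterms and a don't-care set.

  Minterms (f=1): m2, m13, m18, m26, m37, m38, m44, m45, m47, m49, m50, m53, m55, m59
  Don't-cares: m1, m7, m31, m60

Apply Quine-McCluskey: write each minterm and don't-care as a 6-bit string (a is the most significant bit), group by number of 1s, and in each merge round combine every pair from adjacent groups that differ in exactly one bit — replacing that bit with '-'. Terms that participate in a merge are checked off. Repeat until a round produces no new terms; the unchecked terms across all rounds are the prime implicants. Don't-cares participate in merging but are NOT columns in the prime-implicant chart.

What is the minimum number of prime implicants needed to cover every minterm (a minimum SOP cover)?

11

[col 0] 000001, 000010*, 000111, 001101*, 010010*, 011010*, 011111, 100101*, 100110, 101100*, 101101*, 101111*, 110001*, 110010*, 110101*, 110111*, 111011, 111100*
[col 1] -01101, -10010, 0-0010, 01-010, 1-0101, 1-1100, 10-101, 1011-1, 10110-, 110-01, 1101-1
Prime implicants: -01101, -10010, 0-0010, 000001, 000111, 01-010, 011111, 1-0101, 1-1100, 10-101, 100110, 1011-1, 10110-, 110-01, 1101-1, 111011
PI chart (minterm → PIs covering it):
  2 | 0-0010  (sole → essential)
  13 | -01101  (sole → essential)
  18 | -10010,0-0010,01-010
  26 | 01-010  (sole → essential)
  37 | 1-0101,10-101
  38 | 100110  (sole → essential)
  44 | 1-1100,10110-
  45 | -01101,10-101,1011-1,10110-
  47 | 1011-1  (sole → essential)
  49 | 110-01  (sole → essential)
  50 | -10010  (sole → essential)
  53 | 1-0101,110-01,1101-1
  55 | 1101-1  (sole → essential)
  59 | 111011  (sole → essential)
Essential prime implicants: -01101, -10010, 0-0010, 01-010, 100110, 1011-1, 110-01, 1101-1, 111011
Petrick residual → 1-0101, 1-1100
Minimum SOP uses 11 PIs: b'cde'f + bc'd'ef' + a'c'd'ef' + a'bd'ef' + ac'de'f + acde'f' + ab'c'def' + ab'cdf + abc'e'f + abc'df + abcd'ef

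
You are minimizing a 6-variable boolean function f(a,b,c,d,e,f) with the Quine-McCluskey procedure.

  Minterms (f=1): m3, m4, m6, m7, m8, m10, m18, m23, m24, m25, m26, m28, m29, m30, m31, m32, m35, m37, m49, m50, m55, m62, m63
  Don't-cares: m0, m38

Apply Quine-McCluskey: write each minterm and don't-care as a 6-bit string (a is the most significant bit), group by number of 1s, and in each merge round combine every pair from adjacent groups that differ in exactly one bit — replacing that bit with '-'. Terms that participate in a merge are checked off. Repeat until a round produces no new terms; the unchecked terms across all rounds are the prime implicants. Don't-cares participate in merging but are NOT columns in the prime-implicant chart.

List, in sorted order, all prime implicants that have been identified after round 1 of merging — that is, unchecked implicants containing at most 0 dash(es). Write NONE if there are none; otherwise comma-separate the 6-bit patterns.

Round 0: 000000✓ 000011✓ 000100✓ 000110✓ 000111✓ 001000✓ 001010✓ 010010✓ 010111✓ 011000✓ 011001✓ 011010✓ 011100✓ 011101✓ 011110✓ 011111✓ 100000✓ 100011✓ 100101 100110✓ 110001 110010✓ 110111✓ 111110✓ 111111✓
Round 1: -00000 -00011 -00110 -10010 -10111✓ -11110✓ -11111✓ 0-0111 0-1000✓ 0-1010✓ 00-000 000-00 000-11 0001-0 00011- 0010-0✓ 01-010 01-111✓ 011-00✓ 011-01✓ 011-10✓ 0110-0✓ 01100-✓ 0111-0✓ 0111-1✓ 01110-✓ 01111-✓ 11-111✓ 11111-✓
Round 2: -1-111 -1111- 0-10-0 011--0 011-0- 0111--
PIs = {-00000, -00011, -00110, -1-111, -10010, -1111-, 0-0111, 0-10-0, 00-000, 000-00, 000-11, 0001-0, 00011-, 01-010, 011--0, 011-0-, 0111--, 100101, 110001}

100101, 110001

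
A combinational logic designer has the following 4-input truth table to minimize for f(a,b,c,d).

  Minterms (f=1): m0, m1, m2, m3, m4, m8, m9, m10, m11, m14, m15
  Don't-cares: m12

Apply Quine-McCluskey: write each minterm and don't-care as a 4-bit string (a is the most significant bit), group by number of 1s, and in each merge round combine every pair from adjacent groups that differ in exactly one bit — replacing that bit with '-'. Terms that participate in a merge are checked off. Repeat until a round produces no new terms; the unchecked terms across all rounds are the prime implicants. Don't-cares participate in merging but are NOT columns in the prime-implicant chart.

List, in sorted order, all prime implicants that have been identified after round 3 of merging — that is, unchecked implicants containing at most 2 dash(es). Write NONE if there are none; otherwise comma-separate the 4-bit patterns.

[col 0] 0000*, 0001*, 0010*, 0011*, 0100*, 1000*, 1001*, 1010*, 1011*, 1100*, 1110*, 1111*
[col 1] -000*, -001*, -010*, -011*, -100*, 0-00*, 00-0*, 00-1*, 000-*, 001-*, 1-00*, 1-10*, 1-11*, 10-0*, 10-1*, 100-*, 101-*, 11-0*, 111-*
[col 2] --00, -0-0*, -0-1*, -00-*, -01-*, 00--*, 1--0, 1-1-, 10--*
[col 3] -0--
Prime implicants: --00, -0--, 1--0, 1-1-

--00, 1--0, 1-1-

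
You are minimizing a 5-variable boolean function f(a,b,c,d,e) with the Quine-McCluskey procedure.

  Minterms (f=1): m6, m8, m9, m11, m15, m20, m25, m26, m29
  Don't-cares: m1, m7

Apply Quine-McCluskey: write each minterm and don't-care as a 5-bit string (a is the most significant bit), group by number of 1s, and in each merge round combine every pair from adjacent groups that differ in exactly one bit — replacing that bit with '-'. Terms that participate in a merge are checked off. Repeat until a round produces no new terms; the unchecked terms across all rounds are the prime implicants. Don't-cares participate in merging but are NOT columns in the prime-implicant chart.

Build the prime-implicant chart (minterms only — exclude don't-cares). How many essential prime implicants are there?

5

size-2^0 implicants → 00001(✓)  00110(✓)  00111(✓)  01000(✓)  01001(✓)  01011(✓)  01111(✓)  10100  11001(✓)  11010  11101(✓)
size-2^1 implicants → -1001  0-001  0-111  0011-  01-11  010-1  0100-  11-01
Unchecked terms (primes): -1001, 0-001, 0-111, 0011-, 01-11, 010-1, 0100-, 10100, 11-01, 11010
Minterm coverage:
  m6 ⊆ 0011- [E]
  m8 ⊆ 0100- [E]
  m9 ⊆ -1001,0-001,010-1,0100-
  m11 ⊆ 01-11,010-1
  m15 ⊆ 0-111,01-11
  m20 ⊆ 10100 [E]
  m25 ⊆ -1001,11-01
  m26 ⊆ 11010 [E]
  m29 ⊆ 11-01 [E]
E = {0011-, 0100-, 10100, 11-01, 11010}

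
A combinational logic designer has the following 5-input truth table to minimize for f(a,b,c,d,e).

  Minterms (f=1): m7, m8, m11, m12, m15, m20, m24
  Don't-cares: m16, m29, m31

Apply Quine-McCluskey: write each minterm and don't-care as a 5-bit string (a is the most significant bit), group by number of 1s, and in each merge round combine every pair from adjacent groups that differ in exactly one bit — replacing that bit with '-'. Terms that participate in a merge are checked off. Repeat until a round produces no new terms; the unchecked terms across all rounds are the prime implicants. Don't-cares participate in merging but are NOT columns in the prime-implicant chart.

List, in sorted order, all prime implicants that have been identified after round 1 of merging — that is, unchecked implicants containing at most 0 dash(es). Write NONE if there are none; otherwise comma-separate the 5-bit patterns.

size-2^0 implicants → 00111(✓)  01000(✓)  01011(✓)  01100(✓)  01111(✓)  10000(✓)  10100(✓)  11000(✓)  11101(✓)  11111(✓)
size-2^1 implicants → -1000  -1111  0-111  01-00  01-11  1-000  10-00  111-1
Unchecked terms (primes): -1000, -1111, 0-111, 01-00, 01-11, 1-000, 10-00, 111-1

NONE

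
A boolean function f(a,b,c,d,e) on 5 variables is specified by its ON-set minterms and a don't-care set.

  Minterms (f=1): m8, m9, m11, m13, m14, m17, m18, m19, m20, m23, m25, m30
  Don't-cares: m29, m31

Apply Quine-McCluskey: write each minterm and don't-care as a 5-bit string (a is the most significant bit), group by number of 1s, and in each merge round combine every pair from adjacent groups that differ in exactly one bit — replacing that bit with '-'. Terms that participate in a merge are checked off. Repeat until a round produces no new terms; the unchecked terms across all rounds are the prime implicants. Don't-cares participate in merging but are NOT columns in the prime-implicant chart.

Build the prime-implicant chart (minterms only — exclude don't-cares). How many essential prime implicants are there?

size-2^0 implicants → 01000(✓)  01001(✓)  01011(✓)  01101(✓)  01110(✓)  10001(✓)  10010(✓)  10011(✓)  10100  10111(✓)  11001(✓)  11101(✓)  11110(✓)  11111(✓)
size-2^1 implicants → -1001(✓)  -1101(✓)  -1110  01-01(✓)  010-1  0100-  1-001  1-111  10-11  100-1  1001-  11-01(✓)  111-1  1111-
size-2^2 implicants → -1-01
Unchecked terms (primes): -1-01, -1110, 010-1, 0100-, 1-001, 1-111, 10-11, 100-1, 1001-, 10100, 111-1, 1111-
Minterm coverage:
  m8 ⊆ 0100- [E]
  m9 ⊆ -1-01,010-1,0100-
  m11 ⊆ 010-1 [E]
  m13 ⊆ -1-01 [E]
  m14 ⊆ -1110 [E]
  m17 ⊆ 1-001,100-1
  m18 ⊆ 1001- [E]
  m19 ⊆ 10-11,100-1,1001-
  m20 ⊆ 10100 [E]
  m23 ⊆ 1-111,10-11
  m25 ⊆ -1-01,1-001
  m30 ⊆ -1110,1111-
E = {-1-01, -1110, 010-1, 0100-, 1001-, 10100}

6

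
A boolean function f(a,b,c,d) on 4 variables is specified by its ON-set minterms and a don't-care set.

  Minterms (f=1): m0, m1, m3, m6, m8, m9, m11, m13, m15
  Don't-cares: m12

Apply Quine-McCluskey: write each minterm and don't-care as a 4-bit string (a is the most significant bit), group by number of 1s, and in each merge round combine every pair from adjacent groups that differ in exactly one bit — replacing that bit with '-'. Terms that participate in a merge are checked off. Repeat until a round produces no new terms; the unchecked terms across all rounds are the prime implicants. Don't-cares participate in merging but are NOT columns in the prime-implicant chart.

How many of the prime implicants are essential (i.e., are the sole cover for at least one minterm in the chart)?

4

Round 0: 0000✓ 0001✓ 0011✓ 0110 1000✓ 1001✓ 1011✓ 1100✓ 1101✓ 1111✓
Round 1: -000✓ -001✓ -011✓ 00-1✓ 000-✓ 1-00✓ 1-01✓ 1-11✓ 10-1✓ 100-✓ 11-1✓ 110-✓
Round 2: -0-1 -00- 1--1 1-0-
PIs = {-0-1, -00-, 0110, 1--1, 1-0-}
Coverage chart:
  m0: -00- ←essential
  m1: -0-1,-00-
  m3: -0-1 ←essential
  m6: 0110 ←essential
  m8: -00-,1-0-
  m9: -0-1,-00-,1--1,1-0-
  m11: -0-1,1--1
  m13: 1--1,1-0-
  m15: 1--1 ←essential
Essential: -0-1, -00-, 0110, 1--1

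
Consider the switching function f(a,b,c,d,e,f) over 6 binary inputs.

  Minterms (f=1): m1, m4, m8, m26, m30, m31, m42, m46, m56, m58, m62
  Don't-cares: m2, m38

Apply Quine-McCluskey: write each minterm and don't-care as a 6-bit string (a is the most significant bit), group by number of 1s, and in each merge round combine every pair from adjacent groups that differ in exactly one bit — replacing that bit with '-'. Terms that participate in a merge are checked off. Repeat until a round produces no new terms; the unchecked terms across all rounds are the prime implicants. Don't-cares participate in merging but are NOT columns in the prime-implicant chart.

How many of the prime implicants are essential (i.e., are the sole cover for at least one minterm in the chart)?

7

Round 0: 000001 000010 000100 001000 011010✓ 011110✓ 011111✓ 100110✓ 101010✓ 101110✓ 111000✓ 111010✓ 111110✓
Round 1: -11010✓ -11110✓ 011-10✓ 01111- 1-1010✓ 1-1110✓ 10-110 101-10✓ 111-10✓ 1110-0
Round 2: -11-10 1-1-10
PIs = {-11-10, 000001, 000010, 000100, 001000, 01111-, 1-1-10, 10-110, 1110-0}
Coverage chart:
  m1: 000001 ←essential
  m4: 000100 ←essential
  m8: 001000 ←essential
  m26: -11-10 ←essential
  m30: -11-10,01111-
  m31: 01111- ←essential
  m42: 1-1-10 ←essential
  m46: 1-1-10,10-110
  m56: 1110-0 ←essential
  m58: -11-10,1-1-10,1110-0
  m62: -11-10,1-1-10
Essential: -11-10, 000001, 000100, 001000, 01111-, 1-1-10, 1110-0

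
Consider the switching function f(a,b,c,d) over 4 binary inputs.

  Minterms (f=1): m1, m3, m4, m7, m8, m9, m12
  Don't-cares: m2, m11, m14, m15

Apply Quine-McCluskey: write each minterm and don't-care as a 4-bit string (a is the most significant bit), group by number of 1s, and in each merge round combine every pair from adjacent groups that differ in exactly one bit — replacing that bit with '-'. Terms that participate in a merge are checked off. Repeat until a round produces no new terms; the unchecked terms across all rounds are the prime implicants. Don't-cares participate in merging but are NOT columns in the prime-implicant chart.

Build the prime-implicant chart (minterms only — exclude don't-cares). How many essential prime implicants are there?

3

[col 0] 0001*, 0010*, 0011*, 0100*, 0111*, 1000*, 1001*, 1011*, 1100*, 1110*, 1111*
[col 1] -001*, -011*, -100, -111*, 0-11*, 00-1*, 001-, 1-00, 1-11*, 10-1*, 100-, 11-0, 111-
[col 2] --11, -0-1
Prime implicants: --11, -0-1, -100, 001-, 1-00, 100-, 11-0, 111-
PI chart (minterm → PIs covering it):
  1 | -0-1  (sole → essential)
  3 | --11,-0-1,001-
  4 | -100  (sole → essential)
  7 | --11  (sole → essential)
  8 | 1-00,100-
  9 | -0-1,100-
  12 | -100,1-00,11-0
Essential prime implicants: --11, -0-1, -100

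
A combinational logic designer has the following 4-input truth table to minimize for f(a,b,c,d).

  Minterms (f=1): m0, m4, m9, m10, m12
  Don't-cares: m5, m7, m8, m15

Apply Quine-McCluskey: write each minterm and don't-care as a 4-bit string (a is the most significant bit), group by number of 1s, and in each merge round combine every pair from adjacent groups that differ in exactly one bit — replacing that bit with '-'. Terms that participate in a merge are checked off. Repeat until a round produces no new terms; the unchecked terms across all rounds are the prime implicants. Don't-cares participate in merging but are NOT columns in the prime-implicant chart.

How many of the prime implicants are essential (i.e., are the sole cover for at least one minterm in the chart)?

3

[col 0] 0000*, 0100*, 0101*, 0111*, 1000*, 1001*, 1010*, 1100*, 1111*
[col 1] -000*, -100*, -111, 0-00*, 01-1, 010-, 1-00*, 10-0, 100-
[col 2] --00
Prime implicants: --00, -111, 01-1, 010-, 10-0, 100-
PI chart (minterm → PIs covering it):
  0 | --00  (sole → essential)
  4 | --00,010-
  9 | 100-  (sole → essential)
  10 | 10-0  (sole → essential)
  12 | --00  (sole → essential)
Essential prime implicants: --00, 10-0, 100-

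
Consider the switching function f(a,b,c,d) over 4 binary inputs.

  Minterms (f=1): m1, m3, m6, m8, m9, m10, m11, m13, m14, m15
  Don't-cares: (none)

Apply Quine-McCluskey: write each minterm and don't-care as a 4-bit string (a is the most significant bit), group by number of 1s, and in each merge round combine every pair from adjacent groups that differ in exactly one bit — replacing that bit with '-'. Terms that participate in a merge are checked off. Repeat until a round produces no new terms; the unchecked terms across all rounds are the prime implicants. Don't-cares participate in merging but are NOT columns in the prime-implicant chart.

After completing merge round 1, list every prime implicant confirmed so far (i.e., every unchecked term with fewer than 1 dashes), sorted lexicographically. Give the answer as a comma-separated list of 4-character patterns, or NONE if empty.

Round 0: 0001✓ 0011✓ 0110✓ 1000✓ 1001✓ 1010✓ 1011✓ 1101✓ 1110✓ 1111✓
Round 1: -001✓ -011✓ -110 00-1✓ 1-01✓ 1-10✓ 1-11✓ 10-0✓ 10-1✓ 100-✓ 101-✓ 11-1✓ 111-✓
Round 2: -0-1 1--1 1-1- 10--
PIs = {-0-1, -110, 1--1, 1-1-, 10--}

NONE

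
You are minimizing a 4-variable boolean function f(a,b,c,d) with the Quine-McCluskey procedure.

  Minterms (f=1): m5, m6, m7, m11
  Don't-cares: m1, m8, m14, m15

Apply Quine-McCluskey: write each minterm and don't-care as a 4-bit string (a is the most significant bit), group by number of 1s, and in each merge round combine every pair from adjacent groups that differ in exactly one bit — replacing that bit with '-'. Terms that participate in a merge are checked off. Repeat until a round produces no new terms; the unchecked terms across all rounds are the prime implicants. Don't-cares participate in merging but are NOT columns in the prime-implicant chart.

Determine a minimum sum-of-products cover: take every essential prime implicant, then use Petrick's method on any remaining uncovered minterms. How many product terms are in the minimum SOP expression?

3

[col 0] 0001*, 0101*, 0110*, 0111*, 1000, 1011*, 1110*, 1111*
[col 1] -110*, -111*, 0-01, 01-1, 011-*, 1-11, 111-*
[col 2] -11-
Prime implicants: -11-, 0-01, 01-1, 1-11, 1000
PI chart (minterm → PIs covering it):
  5 | 0-01,01-1
  6 | -11-  (sole → essential)
  7 | -11-,01-1
  11 | 1-11  (sole → essential)
Essential prime implicants: -11-, 1-11
Petrick residual → 0-01
Minimum SOP uses 3 PIs: bc + a'c'd + acd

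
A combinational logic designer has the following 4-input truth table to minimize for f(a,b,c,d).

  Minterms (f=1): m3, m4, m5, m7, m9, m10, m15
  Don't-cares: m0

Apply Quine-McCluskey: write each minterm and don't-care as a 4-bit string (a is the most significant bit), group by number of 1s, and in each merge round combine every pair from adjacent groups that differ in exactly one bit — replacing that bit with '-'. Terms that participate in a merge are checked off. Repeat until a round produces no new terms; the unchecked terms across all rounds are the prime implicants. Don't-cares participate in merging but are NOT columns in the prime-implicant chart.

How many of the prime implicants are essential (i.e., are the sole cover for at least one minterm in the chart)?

size-2^0 implicants → 0000(✓)  0011(✓)  0100(✓)  0101(✓)  0111(✓)  1001  1010  1111(✓)
size-2^1 implicants → -111  0-00  0-11  01-1  010-
Unchecked terms (primes): -111, 0-00, 0-11, 01-1, 010-, 1001, 1010
Minterm coverage:
  m3 ⊆ 0-11 [E]
  m4 ⊆ 0-00,010-
  m5 ⊆ 01-1,010-
  m7 ⊆ -111,0-11,01-1
  m9 ⊆ 1001 [E]
  m10 ⊆ 1010 [E]
  m15 ⊆ -111 [E]
E = {-111, 0-11, 1001, 1010}

4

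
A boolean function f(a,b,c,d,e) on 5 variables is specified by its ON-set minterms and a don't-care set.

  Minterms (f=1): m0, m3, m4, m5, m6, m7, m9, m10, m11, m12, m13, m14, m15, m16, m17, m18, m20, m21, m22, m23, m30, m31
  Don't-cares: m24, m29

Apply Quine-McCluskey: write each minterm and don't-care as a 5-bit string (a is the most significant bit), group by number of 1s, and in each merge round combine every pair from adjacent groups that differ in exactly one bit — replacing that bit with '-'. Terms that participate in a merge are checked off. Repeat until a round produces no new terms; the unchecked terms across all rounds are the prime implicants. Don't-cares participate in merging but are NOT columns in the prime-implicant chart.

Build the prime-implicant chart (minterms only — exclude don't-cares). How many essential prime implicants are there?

[col 0] 00000*, 00011*, 00100*, 00101*, 00110*, 00111*, 01001*, 01010*, 01011*, 01100*, 01101*, 01110*, 01111*, 10000*, 10001*, 10010*, 10100*, 10101*, 10110*, 10111*, 11000*, 11101*, 11110*, 11111*
[col 1] -0000*, -0100*, -0101*, -0110*, -0111*, -1101*, -1110*, -1111*, 0-011*, 0-100*, 0-101*, 0-110*, 0-111*, 00-00*, 00-11*, 001-0*, 001-1*, 0010-*, 0011-*, 01-01*, 01-10*, 01-11*, 010-1*, 0101-*, 011-0*, 011-1*, 0110-*, 0111-*, 1-000, 1-101*, 1-110*, 1-111*, 10-00*, 10-01*, 10-10*, 100-0*, 1000-*, 101-0*, 101-1*, 1010-*, 1011-*, 111-1*, 1111-*
[col 2] --101*, --110*, --111*, -0-00, -01-0*, -01-1*, -010-*, -011-*, -11-1*, -111-*, 0--11, 0-1-0*, 0-1-1*, 0-10-*, 0-11-*, 001--*, 01--1, 01-1-, 011--*, 1-1-1*, 1-11-*, 10--0, 10-0-, 101--*
[col 3] --1-1, --11-, -01--, 0-1--
Prime implicants: --1-1, --11-, -0-00, -01--, 0--11, 0-1--, 01--1, 01-1-, 1-000, 10--0, 10-0-
PI chart (minterm → PIs covering it):
  0 | -0-00  (sole → essential)
  3 | 0--11  (sole → essential)
  4 | -0-00,-01--,0-1--
  5 | --1-1,-01--,0-1--
  6 | --11-,-01--,0-1--
  7 | --1-1,--11-,-01--,0--11,0-1--
  9 | 01--1  (sole → essential)
  10 | 01-1-  (sole → essential)
  11 | 0--11,01--1,01-1-
  12 | 0-1--  (sole → essential)
  13 | --1-1,0-1--,01--1
  14 | --11-,0-1--,01-1-
  15 | --1-1,--11-,0--11,0-1--,01--1,01-1-
  16 | -0-00,1-000,10--0,10-0-
  17 | 10-0-  (sole → essential)
  18 | 10--0  (sole → essential)
  20 | -0-00,-01--,10--0,10-0-
  21 | --1-1,-01--,10-0-
  22 | --11-,-01--,10--0
  23 | --1-1,--11-,-01--
  30 | --11-  (sole → essential)
  31 | --1-1,--11-
Essential prime implicants: --11-, -0-00, 0--11, 0-1--, 01--1, 01-1-, 10--0, 10-0-

8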